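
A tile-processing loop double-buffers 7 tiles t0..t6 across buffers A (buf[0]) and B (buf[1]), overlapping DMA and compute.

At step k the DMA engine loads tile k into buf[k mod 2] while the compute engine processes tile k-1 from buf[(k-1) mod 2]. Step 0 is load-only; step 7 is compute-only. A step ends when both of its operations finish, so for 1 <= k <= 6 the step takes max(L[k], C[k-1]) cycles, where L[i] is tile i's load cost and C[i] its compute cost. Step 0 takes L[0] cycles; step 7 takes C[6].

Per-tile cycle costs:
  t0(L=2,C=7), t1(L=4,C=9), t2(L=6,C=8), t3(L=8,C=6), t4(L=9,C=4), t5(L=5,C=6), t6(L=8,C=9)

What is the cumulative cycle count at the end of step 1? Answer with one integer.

end_cycle[1] = 9

  0. 2=2c; end=2; A:t0 B:-
  1. max(4,7)=7c; end=9; A:t0 B:t1
  2. max(6,9)=9c; end=18; A:t2 B:t1
  3. max(8,8)=8c; end=26; A:t2 B:t3
  4. max(9,6)=9c; end=35; A:t4 B:t3
  5. max(5,4)=5c; end=40; A:t4 B:t5
  6. max(8,6)=8c; end=48; A:t6 B:t5
  7. 9=9c; end=57; A:t6 B:t5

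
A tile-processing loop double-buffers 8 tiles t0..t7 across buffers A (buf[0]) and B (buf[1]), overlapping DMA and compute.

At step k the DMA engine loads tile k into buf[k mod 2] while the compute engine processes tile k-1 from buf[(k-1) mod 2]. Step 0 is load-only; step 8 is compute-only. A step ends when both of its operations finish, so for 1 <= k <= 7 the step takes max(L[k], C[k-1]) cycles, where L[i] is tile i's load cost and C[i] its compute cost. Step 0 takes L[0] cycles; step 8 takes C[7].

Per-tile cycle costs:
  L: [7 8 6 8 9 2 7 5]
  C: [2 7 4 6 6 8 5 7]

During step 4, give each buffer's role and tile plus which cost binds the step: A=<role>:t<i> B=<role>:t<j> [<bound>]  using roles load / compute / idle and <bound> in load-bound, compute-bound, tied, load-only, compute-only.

k=0 load=t0/7c comp=- wait=7 total=7
k=1 load=t1/8c comp=t0/2c wait=8 total=15
k=2 load=t2/6c comp=t1/7c wait=7 total=22
k=3 load=t3/8c comp=t2/4c wait=8 total=30
k=4 load=t4/9c comp=t3/6c wait=9 total=39
k=5 load=t5/2c comp=t4/6c wait=6 total=45
k=6 load=t6/7c comp=t5/8c wait=8 total=53
k=7 load=t7/5c comp=t6/5c wait=5 total=58
k=8 load=- comp=t7/7c wait=7 total=65

step 4: A=load:t4 B=compute:t3 [load-bound]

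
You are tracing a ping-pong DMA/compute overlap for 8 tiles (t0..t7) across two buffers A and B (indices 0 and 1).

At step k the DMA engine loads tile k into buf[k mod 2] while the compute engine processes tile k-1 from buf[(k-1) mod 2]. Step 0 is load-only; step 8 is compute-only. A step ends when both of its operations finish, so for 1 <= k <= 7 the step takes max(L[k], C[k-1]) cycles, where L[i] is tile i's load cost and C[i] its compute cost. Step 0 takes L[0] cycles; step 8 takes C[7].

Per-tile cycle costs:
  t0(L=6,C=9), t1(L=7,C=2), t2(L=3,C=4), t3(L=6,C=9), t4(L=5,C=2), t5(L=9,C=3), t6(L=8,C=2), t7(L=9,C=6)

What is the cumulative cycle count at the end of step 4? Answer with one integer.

end_cycle[4] = 33

k=0 load=t0/6c comp=- wait=6 total=6
k=1 load=t1/7c comp=t0/9c wait=9 total=15
k=2 load=t2/3c comp=t1/2c wait=3 total=18
k=3 load=t3/6c comp=t2/4c wait=6 total=24
k=4 load=t4/5c comp=t3/9c wait=9 total=33
k=5 load=t5/9c comp=t4/2c wait=9 total=42
k=6 load=t6/8c comp=t5/3c wait=8 total=50
k=7 load=t7/9c comp=t6/2c wait=9 total=59
k=8 load=- comp=t7/6c wait=6 total=65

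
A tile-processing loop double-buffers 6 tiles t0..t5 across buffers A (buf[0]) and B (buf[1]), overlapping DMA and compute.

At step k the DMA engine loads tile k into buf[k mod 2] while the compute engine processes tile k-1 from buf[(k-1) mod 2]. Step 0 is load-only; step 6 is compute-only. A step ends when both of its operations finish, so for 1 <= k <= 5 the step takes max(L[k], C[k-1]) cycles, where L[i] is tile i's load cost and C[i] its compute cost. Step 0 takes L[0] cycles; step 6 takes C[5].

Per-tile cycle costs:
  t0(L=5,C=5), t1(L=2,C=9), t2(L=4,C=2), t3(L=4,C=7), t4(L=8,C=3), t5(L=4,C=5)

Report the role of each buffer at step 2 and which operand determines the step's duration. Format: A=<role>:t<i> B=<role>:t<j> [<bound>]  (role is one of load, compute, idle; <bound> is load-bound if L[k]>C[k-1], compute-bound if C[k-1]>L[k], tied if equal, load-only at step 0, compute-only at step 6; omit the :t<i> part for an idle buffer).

[0] DMA t0→A (5c) ∥ CU idle ⇒ 5c, clock 5
[1] DMA t1→B (2c) ∥ CU A:t0 (5c) ⇒ 5c, clock 10
[2] DMA t2→A (4c) ∥ CU B:t1 (9c) ⇒ 9c, clock 19
[3] DMA t3→B (4c) ∥ CU A:t2 (2c) ⇒ 4c, clock 23
[4] DMA t4→A (8c) ∥ CU B:t3 (7c) ⇒ 8c, clock 31
[5] DMA t5→B (4c) ∥ CU A:t4 (3c) ⇒ 4c, clock 35
[6] DMA idle ∥ CU B:t5 (5c) ⇒ 5c, clock 40

step 2: A=load:t2 B=compute:t1 [compute-bound]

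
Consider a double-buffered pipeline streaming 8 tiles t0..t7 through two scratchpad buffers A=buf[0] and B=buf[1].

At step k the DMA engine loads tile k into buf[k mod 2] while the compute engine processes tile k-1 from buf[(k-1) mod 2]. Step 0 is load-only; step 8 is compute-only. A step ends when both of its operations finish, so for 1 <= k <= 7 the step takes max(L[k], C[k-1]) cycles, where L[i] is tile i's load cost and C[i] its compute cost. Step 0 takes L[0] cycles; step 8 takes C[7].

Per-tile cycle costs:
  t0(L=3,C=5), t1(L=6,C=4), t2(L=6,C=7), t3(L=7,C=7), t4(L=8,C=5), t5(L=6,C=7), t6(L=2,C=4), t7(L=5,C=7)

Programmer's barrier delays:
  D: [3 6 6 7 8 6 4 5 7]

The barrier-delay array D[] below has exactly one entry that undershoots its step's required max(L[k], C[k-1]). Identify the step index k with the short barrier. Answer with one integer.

hazard at step 6

step 0: need L[0]=3 = 3; D[0]=3 ok
step 1: need max(L[1]=6,C[0]=5) = 6; D[1]=6 ok
step 2: need max(L[2]=6,C[1]=4) = 6; D[2]=6 ok
step 3: need max(L[3]=7,C[2]=7) = 7; D[3]=7 ok
step 4: need max(L[4]=8,C[3]=7) = 8; D[4]=8 ok
step 5: need max(L[5]=6,C[4]=5) = 6; D[5]=6 ok
step 6: need max(L[6]=2,C[5]=7) = 7; D[6]=4 SHORT
step 7: need max(L[7]=5,C[6]=4) = 5; D[7]=5 ok
step 8: need C[7]=7 = 7; D[8]=7 ok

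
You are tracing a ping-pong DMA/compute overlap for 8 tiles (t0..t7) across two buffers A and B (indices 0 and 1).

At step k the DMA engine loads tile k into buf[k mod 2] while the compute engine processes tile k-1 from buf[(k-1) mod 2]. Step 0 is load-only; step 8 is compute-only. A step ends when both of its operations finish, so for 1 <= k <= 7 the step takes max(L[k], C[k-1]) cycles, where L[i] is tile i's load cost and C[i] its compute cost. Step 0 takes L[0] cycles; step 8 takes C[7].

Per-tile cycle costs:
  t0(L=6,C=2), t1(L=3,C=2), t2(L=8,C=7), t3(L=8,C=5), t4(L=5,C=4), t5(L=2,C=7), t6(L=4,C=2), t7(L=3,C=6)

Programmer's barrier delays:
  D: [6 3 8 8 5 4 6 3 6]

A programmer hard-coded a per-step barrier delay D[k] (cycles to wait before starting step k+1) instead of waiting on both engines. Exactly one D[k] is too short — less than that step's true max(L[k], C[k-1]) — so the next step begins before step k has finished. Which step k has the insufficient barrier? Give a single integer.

[0] required=L[0]=6=6 vs D=6 ok
[1] required=max(L[1]=3,C[0]=2)=3 vs D=3 ok
[2] required=max(L[2]=8,C[1]=2)=8 vs D=8 ok
[3] required=max(L[3]=8,C[2]=7)=8 vs D=8 ok
[4] required=max(L[4]=5,C[3]=5)=5 vs D=5 ok
[5] required=max(L[5]=2,C[4]=4)=4 vs D=4 ok
[6] required=max(L[6]=4,C[5]=7)=7 vs D=6 SHORT
[7] required=max(L[7]=3,C[6]=2)=3 vs D=3 ok
[8] required=C[7]=6=6 vs D=6 ok

hazard at step 6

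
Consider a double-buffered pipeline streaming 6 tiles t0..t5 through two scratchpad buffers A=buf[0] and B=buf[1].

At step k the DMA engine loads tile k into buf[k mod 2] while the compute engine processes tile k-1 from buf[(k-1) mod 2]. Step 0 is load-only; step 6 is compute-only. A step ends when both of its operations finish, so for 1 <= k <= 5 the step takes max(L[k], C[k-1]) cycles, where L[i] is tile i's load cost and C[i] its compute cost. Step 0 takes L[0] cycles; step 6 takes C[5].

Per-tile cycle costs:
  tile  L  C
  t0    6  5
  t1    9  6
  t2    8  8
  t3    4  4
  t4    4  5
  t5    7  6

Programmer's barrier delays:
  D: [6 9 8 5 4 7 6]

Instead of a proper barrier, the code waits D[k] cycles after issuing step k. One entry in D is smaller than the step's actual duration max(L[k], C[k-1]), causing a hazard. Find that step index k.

hazard at step 3

step 0: need L[0]=6 = 6; D[0]=6 ok
step 1: need max(L[1]=9,C[0]=5) = 9; D[1]=9 ok
step 2: need max(L[2]=8,C[1]=6) = 8; D[2]=8 ok
step 3: need max(L[3]=4,C[2]=8) = 8; D[3]=5 SHORT
step 4: need max(L[4]=4,C[3]=4) = 4; D[4]=4 ok
step 5: need max(L[5]=7,C[4]=5) = 7; D[5]=7 ok
step 6: need C[5]=6 = 6; D[6]=6 ok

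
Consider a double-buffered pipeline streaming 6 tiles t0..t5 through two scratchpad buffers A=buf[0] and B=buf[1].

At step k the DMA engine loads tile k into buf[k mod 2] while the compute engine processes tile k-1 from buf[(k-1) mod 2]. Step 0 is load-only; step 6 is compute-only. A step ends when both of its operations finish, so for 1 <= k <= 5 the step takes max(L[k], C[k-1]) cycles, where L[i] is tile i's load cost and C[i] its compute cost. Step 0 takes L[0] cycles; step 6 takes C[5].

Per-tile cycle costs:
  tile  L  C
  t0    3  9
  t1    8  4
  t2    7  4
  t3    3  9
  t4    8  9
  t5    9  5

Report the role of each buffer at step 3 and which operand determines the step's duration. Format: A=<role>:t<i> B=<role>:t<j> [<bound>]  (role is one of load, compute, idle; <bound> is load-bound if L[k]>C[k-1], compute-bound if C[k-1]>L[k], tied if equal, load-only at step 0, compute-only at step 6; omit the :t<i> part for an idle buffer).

step 0: L[0]=3 → dur=3, Σ=3 | A=load:t0 B=idle [load-only]
step 1: L[1]=8 C[0]=9 → dur=9, Σ=12 | A=compute:t0 B=load:t1 [compute-bound]
step 2: L[2]=7 C[1]=4 → dur=7, Σ=19 | A=load:t2 B=compute:t1 [load-bound]
step 3: L[3]=3 C[2]=4 → dur=4, Σ=23 | A=compute:t2 B=load:t3 [compute-bound]
step 4: L[4]=8 C[3]=9 → dur=9, Σ=32 | A=load:t4 B=compute:t3 [compute-bound]
step 5: L[5]=9 C[4]=9 → dur=9, Σ=41 | A=compute:t4 B=load:t5 [tied]
step 6: C[5]=5 → dur=5, Σ=46 | A=idle B=compute:t5 [compute-only]

step 3: A=compute:t2 B=load:t3 [compute-bound]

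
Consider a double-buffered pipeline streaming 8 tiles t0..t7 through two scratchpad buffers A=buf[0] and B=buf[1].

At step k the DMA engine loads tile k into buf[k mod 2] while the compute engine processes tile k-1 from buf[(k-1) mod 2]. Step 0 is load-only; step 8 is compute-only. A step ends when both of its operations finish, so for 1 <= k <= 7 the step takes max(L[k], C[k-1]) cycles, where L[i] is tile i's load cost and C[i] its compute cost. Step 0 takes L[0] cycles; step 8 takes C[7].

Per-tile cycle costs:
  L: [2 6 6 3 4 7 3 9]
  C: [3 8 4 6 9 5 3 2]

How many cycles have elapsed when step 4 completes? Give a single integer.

[0] DMA t0→A (2c) ∥ CU idle ⇒ 2c, clock 2
[1] DMA t1→B (6c) ∥ CU A:t0 (3c) ⇒ 6c, clock 8
[2] DMA t2→A (6c) ∥ CU B:t1 (8c) ⇒ 8c, clock 16
[3] DMA t3→B (3c) ∥ CU A:t2 (4c) ⇒ 4c, clock 20
[4] DMA t4→A (4c) ∥ CU B:t3 (6c) ⇒ 6c, clock 26
[5] DMA t5→B (7c) ∥ CU A:t4 (9c) ⇒ 9c, clock 35
[6] DMA t6→A (3c) ∥ CU B:t5 (5c) ⇒ 5c, clock 40
[7] DMA t7→B (9c) ∥ CU A:t6 (3c) ⇒ 9c, clock 49
[8] DMA idle ∥ CU B:t7 (2c) ⇒ 2c, clock 51

end_cycle[4] = 26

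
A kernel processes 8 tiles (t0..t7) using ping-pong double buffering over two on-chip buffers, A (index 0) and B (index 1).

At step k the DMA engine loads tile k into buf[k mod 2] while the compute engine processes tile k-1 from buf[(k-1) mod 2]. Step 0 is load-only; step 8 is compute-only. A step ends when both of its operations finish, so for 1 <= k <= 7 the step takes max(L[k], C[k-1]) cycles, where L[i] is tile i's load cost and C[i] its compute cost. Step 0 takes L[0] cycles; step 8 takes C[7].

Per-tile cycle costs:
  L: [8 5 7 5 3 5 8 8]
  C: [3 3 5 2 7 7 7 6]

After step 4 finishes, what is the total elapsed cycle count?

  0. 8=8c; end=8; A:t0 B:-
  1. max(5,3)=5c; end=13; A:t0 B:t1
  2. max(7,3)=7c; end=20; A:t2 B:t1
  3. max(5,5)=5c; end=25; A:t2 B:t3
  4. max(3,2)=3c; end=28; A:t4 B:t3
  5. max(5,7)=7c; end=35; A:t4 B:t5
  6. max(8,7)=8c; end=43; A:t6 B:t5
  7. max(8,7)=8c; end=51; A:t6 B:t7
  8. 6=6c; end=57; A:t6 B:t7

end_cycle[4] = 28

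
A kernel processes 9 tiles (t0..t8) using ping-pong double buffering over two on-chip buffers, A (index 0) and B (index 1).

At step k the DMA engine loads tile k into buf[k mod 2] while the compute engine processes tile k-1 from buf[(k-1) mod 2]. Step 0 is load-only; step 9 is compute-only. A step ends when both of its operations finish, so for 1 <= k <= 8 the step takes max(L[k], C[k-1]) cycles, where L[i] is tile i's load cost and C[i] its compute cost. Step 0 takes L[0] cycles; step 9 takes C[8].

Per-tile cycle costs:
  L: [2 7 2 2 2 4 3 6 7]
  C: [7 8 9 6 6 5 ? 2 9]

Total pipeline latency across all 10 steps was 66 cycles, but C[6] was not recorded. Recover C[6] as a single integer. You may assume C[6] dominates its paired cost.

C[6] = 7

step 0 → dur = L[0]=2 = 2
step 1 → dur = max(L[1]=7, C[0]=7) = 7
step 2 → dur = max(L[2]=2, C[1]=8) = 8
step 3 → dur = max(L[3]=2, C[2]=9) = 9
step 4 → dur = max(L[4]=2, C[3]=6) = 6
step 5 → dur = max(L[5]=4, C[4]=6) = 6
step 6 → dur = max(L[6]=3, C[5]=5) = 5
step 7 → dur = max(L[7]=6, C[6]=?) = C[6]  (unknown; binding)
step 8 → dur = max(L[8]=7, C[7]=2) = 7
step 9 → dur = C[8]=9 = 9
sum of known step durations = 59
dur[7] = total - known = 66 - 59 = 7
C[6] is the binding max in step 7, so C[6] = dur[7] = 7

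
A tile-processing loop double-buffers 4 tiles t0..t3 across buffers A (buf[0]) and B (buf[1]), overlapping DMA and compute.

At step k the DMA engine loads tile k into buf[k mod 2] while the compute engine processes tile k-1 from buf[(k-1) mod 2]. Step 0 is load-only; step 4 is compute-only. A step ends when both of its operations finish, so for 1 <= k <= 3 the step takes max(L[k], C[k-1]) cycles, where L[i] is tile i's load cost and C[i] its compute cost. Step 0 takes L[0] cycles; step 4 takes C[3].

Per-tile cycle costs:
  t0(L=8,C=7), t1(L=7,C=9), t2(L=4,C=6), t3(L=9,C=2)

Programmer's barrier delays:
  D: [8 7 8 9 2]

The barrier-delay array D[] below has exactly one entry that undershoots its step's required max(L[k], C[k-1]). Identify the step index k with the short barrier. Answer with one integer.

hazard at step 2

[0] required=L[0]=8=8 vs D=8 ok
[1] required=max(L[1]=7,C[0]=7)=7 vs D=7 ok
[2] required=max(L[2]=4,C[1]=9)=9 vs D=8 SHORT
[3] required=max(L[3]=9,C[2]=6)=9 vs D=9 ok
[4] required=C[3]=2=2 vs D=2 ok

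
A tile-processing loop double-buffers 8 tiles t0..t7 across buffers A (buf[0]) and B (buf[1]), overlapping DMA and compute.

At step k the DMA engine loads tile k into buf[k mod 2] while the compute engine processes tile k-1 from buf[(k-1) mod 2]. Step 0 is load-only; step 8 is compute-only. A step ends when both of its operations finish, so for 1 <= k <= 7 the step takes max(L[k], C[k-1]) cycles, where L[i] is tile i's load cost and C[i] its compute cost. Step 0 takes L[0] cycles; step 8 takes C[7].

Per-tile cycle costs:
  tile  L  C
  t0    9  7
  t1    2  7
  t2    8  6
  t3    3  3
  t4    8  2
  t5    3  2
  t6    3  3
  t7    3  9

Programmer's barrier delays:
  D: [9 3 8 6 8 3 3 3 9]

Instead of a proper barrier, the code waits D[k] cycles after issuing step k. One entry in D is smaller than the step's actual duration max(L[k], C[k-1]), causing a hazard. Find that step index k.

[0] required=L[0]=9=9 vs D=9 ok
[1] required=max(L[1]=2,C[0]=7)=7 vs D=3 SHORT
[2] required=max(L[2]=8,C[1]=7)=8 vs D=8 ok
[3] required=max(L[3]=3,C[2]=6)=6 vs D=6 ok
[4] required=max(L[4]=8,C[3]=3)=8 vs D=8 ok
[5] required=max(L[5]=3,C[4]=2)=3 vs D=3 ok
[6] required=max(L[6]=3,C[5]=2)=3 vs D=3 ok
[7] required=max(L[7]=3,C[6]=3)=3 vs D=3 ok
[8] required=C[7]=9=9 vs D=9 ok

hazard at step 1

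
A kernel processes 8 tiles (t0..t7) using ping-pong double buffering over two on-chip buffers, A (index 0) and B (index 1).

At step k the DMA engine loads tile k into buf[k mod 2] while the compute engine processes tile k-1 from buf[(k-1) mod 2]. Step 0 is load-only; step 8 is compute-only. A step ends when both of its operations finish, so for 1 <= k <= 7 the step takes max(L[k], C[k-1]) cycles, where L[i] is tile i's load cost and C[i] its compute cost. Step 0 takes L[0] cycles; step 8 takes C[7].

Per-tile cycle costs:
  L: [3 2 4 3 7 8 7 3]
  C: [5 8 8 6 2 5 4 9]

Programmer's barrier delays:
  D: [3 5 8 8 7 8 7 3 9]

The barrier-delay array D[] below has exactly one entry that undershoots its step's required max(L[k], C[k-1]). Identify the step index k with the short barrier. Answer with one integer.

hazard at step 7

step 0: need L[0]=3 = 3; D[0]=3 ok
step 1: need max(L[1]=2,C[0]=5) = 5; D[1]=5 ok
step 2: need max(L[2]=4,C[1]=8) = 8; D[2]=8 ok
step 3: need max(L[3]=3,C[2]=8) = 8; D[3]=8 ok
step 4: need max(L[4]=7,C[3]=6) = 7; D[4]=7 ok
step 5: need max(L[5]=8,C[4]=2) = 8; D[5]=8 ok
step 6: need max(L[6]=7,C[5]=5) = 7; D[6]=7 ok
step 7: need max(L[7]=3,C[6]=4) = 4; D[7]=3 SHORT
step 8: need C[7]=9 = 9; D[8]=9 ok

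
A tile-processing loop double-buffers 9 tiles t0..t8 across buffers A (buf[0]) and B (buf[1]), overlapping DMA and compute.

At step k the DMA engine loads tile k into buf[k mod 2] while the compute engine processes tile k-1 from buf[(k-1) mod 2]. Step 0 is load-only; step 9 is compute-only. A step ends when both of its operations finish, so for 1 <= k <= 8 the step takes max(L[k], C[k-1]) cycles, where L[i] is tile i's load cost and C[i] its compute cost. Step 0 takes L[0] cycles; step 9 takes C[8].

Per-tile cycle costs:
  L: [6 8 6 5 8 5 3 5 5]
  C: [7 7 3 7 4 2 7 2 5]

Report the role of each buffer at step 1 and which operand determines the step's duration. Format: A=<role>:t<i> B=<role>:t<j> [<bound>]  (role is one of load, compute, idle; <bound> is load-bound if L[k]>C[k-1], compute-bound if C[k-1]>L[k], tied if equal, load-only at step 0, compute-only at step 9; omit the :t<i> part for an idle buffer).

  0. 6=6c; end=6; A:t0 B:-
  1. max(8,7)=8c; end=14; A:t0 B:t1
  2. max(6,7)=7c; end=21; A:t2 B:t1
  3. max(5,3)=5c; end=26; A:t2 B:t3
  4. max(8,7)=8c; end=34; A:t4 B:t3
  5. max(5,4)=5c; end=39; A:t4 B:t5
  6. max(3,2)=3c; end=42; A:t6 B:t5
  7. max(5,7)=7c; end=49; A:t6 B:t7
  8. max(5,2)=5c; end=54; A:t8 B:t7
  9. 5=5c; end=59; A:t8 B:t7

step 1: A=compute:t0 B=load:t1 [load-bound]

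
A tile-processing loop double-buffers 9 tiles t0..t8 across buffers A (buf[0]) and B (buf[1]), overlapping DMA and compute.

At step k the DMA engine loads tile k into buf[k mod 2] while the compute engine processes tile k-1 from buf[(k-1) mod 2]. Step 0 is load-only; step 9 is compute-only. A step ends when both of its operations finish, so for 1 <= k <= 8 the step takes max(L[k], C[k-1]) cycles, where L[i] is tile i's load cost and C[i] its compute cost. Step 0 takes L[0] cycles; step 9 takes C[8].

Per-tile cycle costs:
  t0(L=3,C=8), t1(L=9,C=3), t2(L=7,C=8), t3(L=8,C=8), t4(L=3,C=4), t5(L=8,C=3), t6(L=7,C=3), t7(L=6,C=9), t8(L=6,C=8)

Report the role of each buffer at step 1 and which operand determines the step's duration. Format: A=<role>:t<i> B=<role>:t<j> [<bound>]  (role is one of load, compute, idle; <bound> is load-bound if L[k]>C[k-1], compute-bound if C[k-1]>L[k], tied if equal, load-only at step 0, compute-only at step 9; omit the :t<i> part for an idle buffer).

[0] DMA t0→A (3c) ∥ CU idle ⇒ 3c, clock 3
[1] DMA t1→B (9c) ∥ CU A:t0 (8c) ⇒ 9c, clock 12
[2] DMA t2→A (7c) ∥ CU B:t1 (3c) ⇒ 7c, clock 19
[3] DMA t3→B (8c) ∥ CU A:t2 (8c) ⇒ 8c, clock 27
[4] DMA t4→A (3c) ∥ CU B:t3 (8c) ⇒ 8c, clock 35
[5] DMA t5→B (8c) ∥ CU A:t4 (4c) ⇒ 8c, clock 43
[6] DMA t6→A (7c) ∥ CU B:t5 (3c) ⇒ 7c, clock 50
[7] DMA t7→B (6c) ∥ CU A:t6 (3c) ⇒ 6c, clock 56
[8] DMA t8→A (6c) ∥ CU B:t7 (9c) ⇒ 9c, clock 65
[9] DMA idle ∥ CU A:t8 (8c) ⇒ 8c, clock 73

step 1: A=compute:t0 B=load:t1 [load-bound]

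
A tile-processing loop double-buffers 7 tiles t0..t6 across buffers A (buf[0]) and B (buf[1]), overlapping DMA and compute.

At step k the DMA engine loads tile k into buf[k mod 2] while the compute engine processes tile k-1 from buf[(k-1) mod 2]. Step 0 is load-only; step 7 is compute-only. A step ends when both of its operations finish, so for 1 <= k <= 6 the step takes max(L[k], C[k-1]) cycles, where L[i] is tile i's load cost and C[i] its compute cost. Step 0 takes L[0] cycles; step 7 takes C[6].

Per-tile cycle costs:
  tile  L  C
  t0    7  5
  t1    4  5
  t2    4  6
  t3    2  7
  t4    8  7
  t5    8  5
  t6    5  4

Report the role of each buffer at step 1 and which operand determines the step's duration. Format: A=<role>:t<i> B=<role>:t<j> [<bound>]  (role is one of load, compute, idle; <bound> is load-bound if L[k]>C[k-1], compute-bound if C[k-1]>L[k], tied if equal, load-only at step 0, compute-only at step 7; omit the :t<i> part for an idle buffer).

step 1: A=compute:t0 B=load:t1 [compute-bound]

k=0 load=t0/7c comp=- wait=7 total=7
k=1 load=t1/4c comp=t0/5c wait=5 total=12
k=2 load=t2/4c comp=t1/5c wait=5 total=17
k=3 load=t3/2c comp=t2/6c wait=6 total=23
k=4 load=t4/8c comp=t3/7c wait=8 total=31
k=5 load=t5/8c comp=t4/7c wait=8 total=39
k=6 load=t6/5c comp=t5/5c wait=5 total=44
k=7 load=- comp=t6/4c wait=4 total=48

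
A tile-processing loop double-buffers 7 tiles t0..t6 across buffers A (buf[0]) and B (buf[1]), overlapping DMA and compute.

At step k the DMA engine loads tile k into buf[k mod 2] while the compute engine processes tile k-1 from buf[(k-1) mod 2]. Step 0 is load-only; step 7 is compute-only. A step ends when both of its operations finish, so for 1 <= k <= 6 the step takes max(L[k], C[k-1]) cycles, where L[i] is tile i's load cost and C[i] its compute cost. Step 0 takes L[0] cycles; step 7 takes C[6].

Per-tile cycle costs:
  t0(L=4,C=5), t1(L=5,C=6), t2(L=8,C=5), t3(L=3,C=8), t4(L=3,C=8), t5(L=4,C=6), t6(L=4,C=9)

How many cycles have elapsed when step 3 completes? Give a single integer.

step 0: L[0]=4 → dur=4, Σ=4 | A=load:t0 B=idle [load-only]
step 1: L[1]=5 C[0]=5 → dur=5, Σ=9 | A=compute:t0 B=load:t1 [tied]
step 2: L[2]=8 C[1]=6 → dur=8, Σ=17 | A=load:t2 B=compute:t1 [load-bound]
step 3: L[3]=3 C[2]=5 → dur=5, Σ=22 | A=compute:t2 B=load:t3 [compute-bound]
step 4: L[4]=3 C[3]=8 → dur=8, Σ=30 | A=load:t4 B=compute:t3 [compute-bound]
step 5: L[5]=4 C[4]=8 → dur=8, Σ=38 | A=compute:t4 B=load:t5 [compute-bound]
step 6: L[6]=4 C[5]=6 → dur=6, Σ=44 | A=load:t6 B=compute:t5 [compute-bound]
step 7: C[6]=9 → dur=9, Σ=53 | A=compute:t6 B=idle [compute-only]

end_cycle[3] = 22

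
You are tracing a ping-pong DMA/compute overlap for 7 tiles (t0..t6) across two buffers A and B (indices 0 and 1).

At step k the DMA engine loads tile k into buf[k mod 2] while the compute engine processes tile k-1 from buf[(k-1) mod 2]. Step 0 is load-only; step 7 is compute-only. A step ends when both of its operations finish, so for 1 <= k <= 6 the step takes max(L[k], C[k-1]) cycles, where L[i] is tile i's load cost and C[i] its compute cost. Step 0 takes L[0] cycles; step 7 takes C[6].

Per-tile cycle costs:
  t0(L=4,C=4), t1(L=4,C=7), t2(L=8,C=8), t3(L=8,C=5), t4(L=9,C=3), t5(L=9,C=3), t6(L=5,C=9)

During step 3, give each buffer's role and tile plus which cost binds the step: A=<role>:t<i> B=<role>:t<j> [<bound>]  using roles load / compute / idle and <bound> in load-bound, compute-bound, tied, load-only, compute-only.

step 3: A=compute:t2 B=load:t3 [tied]

[0] DMA t0→A (4c) ∥ CU idle ⇒ 4c, clock 4
[1] DMA t1→B (4c) ∥ CU A:t0 (4c) ⇒ 4c, clock 8
[2] DMA t2→A (8c) ∥ CU B:t1 (7c) ⇒ 8c, clock 16
[3] DMA t3→B (8c) ∥ CU A:t2 (8c) ⇒ 8c, clock 24
[4] DMA t4→A (9c) ∥ CU B:t3 (5c) ⇒ 9c, clock 33
[5] DMA t5→B (9c) ∥ CU A:t4 (3c) ⇒ 9c, clock 42
[6] DMA t6→A (5c) ∥ CU B:t5 (3c) ⇒ 5c, clock 47
[7] DMA idle ∥ CU A:t6 (9c) ⇒ 9c, clock 56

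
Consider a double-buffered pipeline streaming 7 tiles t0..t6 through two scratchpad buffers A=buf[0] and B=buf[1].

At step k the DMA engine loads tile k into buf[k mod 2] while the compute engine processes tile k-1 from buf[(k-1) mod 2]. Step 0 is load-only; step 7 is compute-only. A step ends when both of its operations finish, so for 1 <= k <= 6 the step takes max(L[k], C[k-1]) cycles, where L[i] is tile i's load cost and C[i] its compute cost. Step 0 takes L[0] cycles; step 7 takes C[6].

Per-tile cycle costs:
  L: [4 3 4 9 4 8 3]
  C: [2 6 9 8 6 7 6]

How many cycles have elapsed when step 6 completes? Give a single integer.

  0. 4=4c; end=4; A:t0 B:-
  1. max(3,2)=3c; end=7; A:t0 B:t1
  2. max(4,6)=6c; end=13; A:t2 B:t1
  3. max(9,9)=9c; end=22; A:t2 B:t3
  4. max(4,8)=8c; end=30; A:t4 B:t3
  5. max(8,6)=8c; end=38; A:t4 B:t5
  6. max(3,7)=7c; end=45; A:t6 B:t5
  7. 6=6c; end=51; A:t6 B:t5

end_cycle[6] = 45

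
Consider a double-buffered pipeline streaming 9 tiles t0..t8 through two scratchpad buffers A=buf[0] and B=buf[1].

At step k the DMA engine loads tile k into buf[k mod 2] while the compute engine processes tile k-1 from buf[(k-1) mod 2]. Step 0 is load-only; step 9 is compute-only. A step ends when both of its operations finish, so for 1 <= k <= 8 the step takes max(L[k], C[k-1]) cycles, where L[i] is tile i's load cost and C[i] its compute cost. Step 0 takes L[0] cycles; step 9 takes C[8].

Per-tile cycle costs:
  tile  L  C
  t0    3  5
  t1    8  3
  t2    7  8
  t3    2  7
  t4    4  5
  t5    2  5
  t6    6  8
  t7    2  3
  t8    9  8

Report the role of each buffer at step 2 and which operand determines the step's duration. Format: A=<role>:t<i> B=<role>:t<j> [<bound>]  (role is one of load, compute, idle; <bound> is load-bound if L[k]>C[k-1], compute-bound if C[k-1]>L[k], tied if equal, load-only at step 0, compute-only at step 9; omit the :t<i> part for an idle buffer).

step 0: L[0]=3 → dur=3, Σ=3 | A=load:t0 B=idle [load-only]
step 1: L[1]=8 C[0]=5 → dur=8, Σ=11 | A=compute:t0 B=load:t1 [load-bound]
step 2: L[2]=7 C[1]=3 → dur=7, Σ=18 | A=load:t2 B=compute:t1 [load-bound]
step 3: L[3]=2 C[2]=8 → dur=8, Σ=26 | A=compute:t2 B=load:t3 [compute-bound]
step 4: L[4]=4 C[3]=7 → dur=7, Σ=33 | A=load:t4 B=compute:t3 [compute-bound]
step 5: L[5]=2 C[4]=5 → dur=5, Σ=38 | A=compute:t4 B=load:t5 [compute-bound]
step 6: L[6]=6 C[5]=5 → dur=6, Σ=44 | A=load:t6 B=compute:t5 [load-bound]
step 7: L[7]=2 C[6]=8 → dur=8, Σ=52 | A=compute:t6 B=load:t7 [compute-bound]
step 8: L[8]=9 C[7]=3 → dur=9, Σ=61 | A=load:t8 B=compute:t7 [load-bound]
step 9: C[8]=8 → dur=8, Σ=69 | A=compute:t8 B=idle [compute-only]

step 2: A=load:t2 B=compute:t1 [load-bound]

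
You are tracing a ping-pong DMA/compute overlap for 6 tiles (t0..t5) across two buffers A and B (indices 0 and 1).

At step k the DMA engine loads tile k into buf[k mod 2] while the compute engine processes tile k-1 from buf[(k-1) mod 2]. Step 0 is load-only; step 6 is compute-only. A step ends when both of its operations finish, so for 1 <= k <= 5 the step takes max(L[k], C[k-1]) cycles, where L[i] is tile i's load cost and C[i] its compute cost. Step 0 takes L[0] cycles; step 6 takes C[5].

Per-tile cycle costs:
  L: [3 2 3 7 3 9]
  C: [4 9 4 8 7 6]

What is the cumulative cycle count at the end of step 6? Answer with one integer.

[0] DMA t0→A (3c) ∥ CU idle ⇒ 3c, clock 3
[1] DMA t1→B (2c) ∥ CU A:t0 (4c) ⇒ 4c, clock 7
[2] DMA t2→A (3c) ∥ CU B:t1 (9c) ⇒ 9c, clock 16
[3] DMA t3→B (7c) ∥ CU A:t2 (4c) ⇒ 7c, clock 23
[4] DMA t4→A (3c) ∥ CU B:t3 (8c) ⇒ 8c, clock 31
[5] DMA t5→B (9c) ∥ CU A:t4 (7c) ⇒ 9c, clock 40
[6] DMA idle ∥ CU B:t5 (6c) ⇒ 6c, clock 46

end_cycle[6] = 46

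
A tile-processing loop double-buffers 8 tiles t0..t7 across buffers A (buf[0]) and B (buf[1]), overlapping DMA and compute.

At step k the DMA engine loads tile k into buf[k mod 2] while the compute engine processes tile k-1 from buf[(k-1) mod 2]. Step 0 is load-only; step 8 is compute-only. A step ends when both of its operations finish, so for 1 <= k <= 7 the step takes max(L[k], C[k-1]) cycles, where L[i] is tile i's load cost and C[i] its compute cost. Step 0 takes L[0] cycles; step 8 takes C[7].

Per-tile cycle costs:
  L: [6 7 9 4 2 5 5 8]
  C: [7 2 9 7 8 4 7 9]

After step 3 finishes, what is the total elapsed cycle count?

end_cycle[3] = 31

k=0 load=t0/6c comp=- wait=6 total=6
k=1 load=t1/7c comp=t0/7c wait=7 total=13
k=2 load=t2/9c comp=t1/2c wait=9 total=22
k=3 load=t3/4c comp=t2/9c wait=9 total=31
k=4 load=t4/2c comp=t3/7c wait=7 total=38
k=5 load=t5/5c comp=t4/8c wait=8 total=46
k=6 load=t6/5c comp=t5/4c wait=5 total=51
k=7 load=t7/8c comp=t6/7c wait=8 total=59
k=8 load=- comp=t7/9c wait=9 total=68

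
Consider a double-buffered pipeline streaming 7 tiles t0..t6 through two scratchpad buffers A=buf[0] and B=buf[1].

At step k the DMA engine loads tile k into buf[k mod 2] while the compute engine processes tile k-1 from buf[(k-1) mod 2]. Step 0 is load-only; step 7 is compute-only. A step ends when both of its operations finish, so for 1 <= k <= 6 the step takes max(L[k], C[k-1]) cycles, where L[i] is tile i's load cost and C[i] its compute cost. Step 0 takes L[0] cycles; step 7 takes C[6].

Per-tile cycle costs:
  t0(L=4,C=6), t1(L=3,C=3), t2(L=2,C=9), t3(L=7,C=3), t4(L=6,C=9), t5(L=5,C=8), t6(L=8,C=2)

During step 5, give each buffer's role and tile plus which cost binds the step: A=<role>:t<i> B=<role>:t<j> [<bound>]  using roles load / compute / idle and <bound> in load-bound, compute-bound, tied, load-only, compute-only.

step 5: A=compute:t4 B=load:t5 [compute-bound]

step 0: L[0]=4 → dur=4, Σ=4 | A=load:t0 B=idle [load-only]
step 1: L[1]=3 C[0]=6 → dur=6, Σ=10 | A=compute:t0 B=load:t1 [compute-bound]
step 2: L[2]=2 C[1]=3 → dur=3, Σ=13 | A=load:t2 B=compute:t1 [compute-bound]
step 3: L[3]=7 C[2]=9 → dur=9, Σ=22 | A=compute:t2 B=load:t3 [compute-bound]
step 4: L[4]=6 C[3]=3 → dur=6, Σ=28 | A=load:t4 B=compute:t3 [load-bound]
step 5: L[5]=5 C[4]=9 → dur=9, Σ=37 | A=compute:t4 B=load:t5 [compute-bound]
step 6: L[6]=8 C[5]=8 → dur=8, Σ=45 | A=load:t6 B=compute:t5 [tied]
step 7: C[6]=2 → dur=2, Σ=47 | A=compute:t6 B=idle [compute-only]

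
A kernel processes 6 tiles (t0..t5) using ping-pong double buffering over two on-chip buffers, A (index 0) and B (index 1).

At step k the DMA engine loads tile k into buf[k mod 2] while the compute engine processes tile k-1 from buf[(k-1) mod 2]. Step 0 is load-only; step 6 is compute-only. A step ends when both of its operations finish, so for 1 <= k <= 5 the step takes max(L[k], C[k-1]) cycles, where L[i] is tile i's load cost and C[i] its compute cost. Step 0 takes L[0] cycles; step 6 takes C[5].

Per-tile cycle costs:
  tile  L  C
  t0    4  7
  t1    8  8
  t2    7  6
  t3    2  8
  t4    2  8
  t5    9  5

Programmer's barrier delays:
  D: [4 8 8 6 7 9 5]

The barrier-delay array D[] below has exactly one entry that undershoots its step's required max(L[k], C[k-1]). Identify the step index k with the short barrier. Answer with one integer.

hazard at step 4

step 0: need L[0]=4 = 4; D[0]=4 ok
step 1: need max(L[1]=8,C[0]=7) = 8; D[1]=8 ok
step 2: need max(L[2]=7,C[1]=8) = 8; D[2]=8 ok
step 3: need max(L[3]=2,C[2]=6) = 6; D[3]=6 ok
step 4: need max(L[4]=2,C[3]=8) = 8; D[4]=7 SHORT
step 5: need max(L[5]=9,C[4]=8) = 9; D[5]=9 ok
step 6: need C[5]=5 = 5; D[6]=5 ok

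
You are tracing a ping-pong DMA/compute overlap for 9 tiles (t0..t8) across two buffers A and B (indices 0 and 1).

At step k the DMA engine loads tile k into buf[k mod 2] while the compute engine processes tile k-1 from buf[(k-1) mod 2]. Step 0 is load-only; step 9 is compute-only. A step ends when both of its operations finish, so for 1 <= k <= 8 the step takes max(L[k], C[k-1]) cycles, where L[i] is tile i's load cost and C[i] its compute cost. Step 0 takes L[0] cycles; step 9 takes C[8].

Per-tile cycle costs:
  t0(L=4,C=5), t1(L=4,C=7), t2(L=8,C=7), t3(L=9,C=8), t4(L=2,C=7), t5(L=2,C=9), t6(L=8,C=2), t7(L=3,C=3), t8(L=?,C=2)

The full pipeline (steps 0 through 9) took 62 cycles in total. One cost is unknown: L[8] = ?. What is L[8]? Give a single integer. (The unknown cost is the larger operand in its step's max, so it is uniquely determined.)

step 0 → dur = L[0]=4 = 4
step 1 → dur = max(L[1]=4, C[0]=5) = 5
step 2 → dur = max(L[2]=8, C[1]=7) = 8
step 3 → dur = max(L[3]=9, C[2]=7) = 9
step 4 → dur = max(L[4]=2, C[3]=8) = 8
step 5 → dur = max(L[5]=2, C[4]=7) = 7
step 6 → dur = max(L[6]=8, C[5]=9) = 9
step 7 → dur = max(L[7]=3, C[6]=2) = 3
step 8 → dur = max(L[8]=?, C[7]=3) = L[8]  (unknown; binding)
step 9 → dur = C[8]=2 = 2
sum of known step durations = 55
dur[8] = total - known = 62 - 55 = 7
L[8] is the binding max in step 8, so L[8] = dur[8] = 7

L[8] = 7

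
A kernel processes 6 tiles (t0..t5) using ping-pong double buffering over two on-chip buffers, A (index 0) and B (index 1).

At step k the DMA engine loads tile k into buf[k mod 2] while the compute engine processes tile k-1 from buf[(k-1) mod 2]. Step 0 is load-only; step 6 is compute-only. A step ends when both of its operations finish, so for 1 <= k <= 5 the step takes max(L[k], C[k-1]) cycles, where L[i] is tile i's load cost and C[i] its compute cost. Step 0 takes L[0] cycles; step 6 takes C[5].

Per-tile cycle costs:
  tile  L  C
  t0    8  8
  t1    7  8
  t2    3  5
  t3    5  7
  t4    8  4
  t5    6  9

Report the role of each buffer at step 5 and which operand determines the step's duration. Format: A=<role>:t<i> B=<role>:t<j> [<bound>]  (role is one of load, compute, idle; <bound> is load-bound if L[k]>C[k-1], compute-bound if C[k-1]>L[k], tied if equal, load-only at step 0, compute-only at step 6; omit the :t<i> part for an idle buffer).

step 0: L[0]=8 → dur=8, Σ=8 | A=load:t0 B=idle [load-only]
step 1: L[1]=7 C[0]=8 → dur=8, Σ=16 | A=compute:t0 B=load:t1 [compute-bound]
step 2: L[2]=3 C[1]=8 → dur=8, Σ=24 | A=load:t2 B=compute:t1 [compute-bound]
step 3: L[3]=5 C[2]=5 → dur=5, Σ=29 | A=compute:t2 B=load:t3 [tied]
step 4: L[4]=8 C[3]=7 → dur=8, Σ=37 | A=load:t4 B=compute:t3 [load-bound]
step 5: L[5]=6 C[4]=4 → dur=6, Σ=43 | A=compute:t4 B=load:t5 [load-bound]
step 6: C[5]=9 → dur=9, Σ=52 | A=idle B=compute:t5 [compute-only]

step 5: A=compute:t4 B=load:t5 [load-bound]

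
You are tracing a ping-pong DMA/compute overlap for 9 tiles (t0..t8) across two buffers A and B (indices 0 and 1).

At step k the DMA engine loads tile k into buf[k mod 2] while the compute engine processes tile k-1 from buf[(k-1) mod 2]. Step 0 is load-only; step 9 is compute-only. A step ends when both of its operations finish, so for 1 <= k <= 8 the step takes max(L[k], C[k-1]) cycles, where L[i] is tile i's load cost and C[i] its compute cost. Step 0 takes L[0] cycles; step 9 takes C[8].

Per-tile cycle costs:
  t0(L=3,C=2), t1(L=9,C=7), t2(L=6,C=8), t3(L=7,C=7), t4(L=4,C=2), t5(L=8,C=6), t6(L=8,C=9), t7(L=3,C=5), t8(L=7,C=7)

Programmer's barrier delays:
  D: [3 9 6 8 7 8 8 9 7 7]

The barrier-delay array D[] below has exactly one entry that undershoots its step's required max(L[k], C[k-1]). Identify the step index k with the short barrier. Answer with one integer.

hazard at step 2

k=0 barrier L[0]=3→3c, D[0]=3 ok
k=1 barrier max(L[1]=9,C[0]=2)→9c, D[1]=9 ok
k=2 barrier max(L[2]=6,C[1]=7)→7c, D[2]=6 SHORT
k=3 barrier max(L[3]=7,C[2]=8)→8c, D[3]=8 ok
k=4 barrier max(L[4]=4,C[3]=7)→7c, D[4]=7 ok
k=5 barrier max(L[5]=8,C[4]=2)→8c, D[5]=8 ok
k=6 barrier max(L[6]=8,C[5]=6)→8c, D[6]=8 ok
k=7 barrier max(L[7]=3,C[6]=9)→9c, D[7]=9 ok
k=8 barrier max(L[8]=7,C[7]=5)→7c, D[8]=7 ok
k=9 barrier C[8]=7→7c, D[9]=7 ok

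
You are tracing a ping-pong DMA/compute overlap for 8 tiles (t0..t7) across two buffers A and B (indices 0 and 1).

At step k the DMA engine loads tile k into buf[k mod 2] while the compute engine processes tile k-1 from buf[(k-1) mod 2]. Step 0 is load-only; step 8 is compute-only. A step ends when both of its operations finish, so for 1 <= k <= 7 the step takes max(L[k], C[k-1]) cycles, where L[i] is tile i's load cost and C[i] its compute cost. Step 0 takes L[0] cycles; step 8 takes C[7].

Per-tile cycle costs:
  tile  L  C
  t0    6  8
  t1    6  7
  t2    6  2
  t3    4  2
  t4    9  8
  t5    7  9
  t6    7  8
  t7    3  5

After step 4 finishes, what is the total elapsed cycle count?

k=0 load=t0/6c comp=- wait=6 total=6
k=1 load=t1/6c comp=t0/8c wait=8 total=14
k=2 load=t2/6c comp=t1/7c wait=7 total=21
k=3 load=t3/4c comp=t2/2c wait=4 total=25
k=4 load=t4/9c comp=t3/2c wait=9 total=34
k=5 load=t5/7c comp=t4/8c wait=8 total=42
k=6 load=t6/7c comp=t5/9c wait=9 total=51
k=7 load=t7/3c comp=t6/8c wait=8 total=59
k=8 load=- comp=t7/5c wait=5 total=64

end_cycle[4] = 34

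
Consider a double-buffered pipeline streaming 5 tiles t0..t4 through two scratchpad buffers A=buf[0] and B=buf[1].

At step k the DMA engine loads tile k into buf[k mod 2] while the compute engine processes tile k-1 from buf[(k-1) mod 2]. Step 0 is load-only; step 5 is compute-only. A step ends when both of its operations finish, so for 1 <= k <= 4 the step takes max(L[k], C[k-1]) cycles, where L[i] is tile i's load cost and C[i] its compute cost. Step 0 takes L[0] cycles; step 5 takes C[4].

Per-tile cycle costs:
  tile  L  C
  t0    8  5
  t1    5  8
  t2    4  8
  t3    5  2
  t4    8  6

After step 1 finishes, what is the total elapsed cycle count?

[0] DMA t0→A (8c) ∥ CU idle ⇒ 8c, clock 8
[1] DMA t1→B (5c) ∥ CU A:t0 (5c) ⇒ 5c, clock 13
[2] DMA t2→A (4c) ∥ CU B:t1 (8c) ⇒ 8c, clock 21
[3] DMA t3→B (5c) ∥ CU A:t2 (8c) ⇒ 8c, clock 29
[4] DMA t4→A (8c) ∥ CU B:t3 (2c) ⇒ 8c, clock 37
[5] DMA idle ∥ CU A:t4 (6c) ⇒ 6c, clock 43

end_cycle[1] = 13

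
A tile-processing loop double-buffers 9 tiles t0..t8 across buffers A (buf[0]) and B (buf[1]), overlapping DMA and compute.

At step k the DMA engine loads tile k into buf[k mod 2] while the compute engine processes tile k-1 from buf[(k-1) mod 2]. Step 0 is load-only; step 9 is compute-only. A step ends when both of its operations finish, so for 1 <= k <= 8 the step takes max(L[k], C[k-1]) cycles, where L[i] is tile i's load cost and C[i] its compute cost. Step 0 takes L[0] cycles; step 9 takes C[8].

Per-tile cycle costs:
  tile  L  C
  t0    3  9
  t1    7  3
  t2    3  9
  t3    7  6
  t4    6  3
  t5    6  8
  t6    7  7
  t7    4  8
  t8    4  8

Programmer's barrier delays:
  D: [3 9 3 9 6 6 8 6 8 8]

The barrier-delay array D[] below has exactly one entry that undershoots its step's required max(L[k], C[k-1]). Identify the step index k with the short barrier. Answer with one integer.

hazard at step 7

k=0 barrier L[0]=3→3c, D[0]=3 ok
k=1 barrier max(L[1]=7,C[0]=9)→9c, D[1]=9 ok
k=2 barrier max(L[2]=3,C[1]=3)→3c, D[2]=3 ok
k=3 barrier max(L[3]=7,C[2]=9)→9c, D[3]=9 ok
k=4 barrier max(L[4]=6,C[3]=6)→6c, D[4]=6 ok
k=5 barrier max(L[5]=6,C[4]=3)→6c, D[5]=6 ok
k=6 barrier max(L[6]=7,C[5]=8)→8c, D[6]=8 ok
k=7 barrier max(L[7]=4,C[6]=7)→7c, D[7]=6 SHORT
k=8 barrier max(L[8]=4,C[7]=8)→8c, D[8]=8 ok
k=9 barrier C[8]=8→8c, D[9]=8 ok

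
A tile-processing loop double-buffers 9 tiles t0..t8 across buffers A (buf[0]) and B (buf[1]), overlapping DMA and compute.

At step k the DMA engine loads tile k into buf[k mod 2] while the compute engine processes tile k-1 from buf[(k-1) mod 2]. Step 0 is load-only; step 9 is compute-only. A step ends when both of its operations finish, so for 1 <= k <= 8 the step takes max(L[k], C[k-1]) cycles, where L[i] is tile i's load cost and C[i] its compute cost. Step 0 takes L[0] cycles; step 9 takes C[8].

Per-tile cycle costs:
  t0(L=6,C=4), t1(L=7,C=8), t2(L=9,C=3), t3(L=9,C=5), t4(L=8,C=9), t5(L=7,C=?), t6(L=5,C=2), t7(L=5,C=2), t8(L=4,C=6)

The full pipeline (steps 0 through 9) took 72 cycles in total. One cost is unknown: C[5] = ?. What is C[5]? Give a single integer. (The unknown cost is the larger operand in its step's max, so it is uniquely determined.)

step 0: dur = L[0]=6 = 6
step 1: dur = max(L[1]=7, C[0]=4) = 7
step 2: dur = max(L[2]=9, C[1]=8) = 9
step 3: dur = max(L[3]=9, C[2]=3) = 9
step 4: dur = max(L[4]=8, C[3]=5) = 8
step 5: dur = max(L[5]=7, C[4]=9) = 9
step 6: dur = max(L[6]=5, C[5]=?) = C[5]  (unknown; binding)
step 7: dur = max(L[7]=5, C[6]=2) = 5
step 8: dur = max(L[8]=4, C[7]=2) = 4
step 9: dur = C[8]=6 = 6
sum of known step durations = 63
dur[6] = total - known = 72 - 63 = 9
C[5] is the binding max in step 6, so C[5] = dur[6] = 9

C[5] = 9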